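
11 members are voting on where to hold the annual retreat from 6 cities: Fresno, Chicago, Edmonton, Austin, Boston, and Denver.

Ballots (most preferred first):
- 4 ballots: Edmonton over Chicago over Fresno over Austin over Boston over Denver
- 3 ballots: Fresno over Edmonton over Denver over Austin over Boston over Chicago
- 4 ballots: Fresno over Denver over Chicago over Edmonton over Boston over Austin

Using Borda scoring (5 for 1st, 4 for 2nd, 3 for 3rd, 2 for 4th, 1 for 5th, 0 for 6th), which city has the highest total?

Fresno: 4×3 + 3×5 + 4×5 = 47
Chicago: 4×4 + 3×0 + 4×3 = 28
Edmonton: 4×5 + 3×4 + 4×2 = 40
Austin: 4×2 + 3×2 + 4×0 = 14
Boston: 4×1 + 3×1 + 4×1 = 11
Denver: 4×0 + 3×3 + 4×4 = 25

Fresno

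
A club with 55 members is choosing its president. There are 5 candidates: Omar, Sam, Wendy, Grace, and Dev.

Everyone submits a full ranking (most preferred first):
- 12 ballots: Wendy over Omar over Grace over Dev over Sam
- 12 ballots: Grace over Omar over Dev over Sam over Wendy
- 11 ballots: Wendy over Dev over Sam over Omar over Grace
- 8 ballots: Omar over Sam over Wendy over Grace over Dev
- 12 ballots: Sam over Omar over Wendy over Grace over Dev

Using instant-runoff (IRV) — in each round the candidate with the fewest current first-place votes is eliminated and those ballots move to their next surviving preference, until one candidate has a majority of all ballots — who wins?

Sam

Round 1: Omar 8, Sam 12, Wendy 23, Grace 12, Dev 0. Dev eliminated.
Round 2: Omar 8, Sam 12, Wendy 23, Grace 12. Omar eliminated.
Round 3: Sam 20, Wendy 23, Grace 12. Grace eliminated.
Round 4: Sam 32, Wendy 23. Sam has a majority (≥28).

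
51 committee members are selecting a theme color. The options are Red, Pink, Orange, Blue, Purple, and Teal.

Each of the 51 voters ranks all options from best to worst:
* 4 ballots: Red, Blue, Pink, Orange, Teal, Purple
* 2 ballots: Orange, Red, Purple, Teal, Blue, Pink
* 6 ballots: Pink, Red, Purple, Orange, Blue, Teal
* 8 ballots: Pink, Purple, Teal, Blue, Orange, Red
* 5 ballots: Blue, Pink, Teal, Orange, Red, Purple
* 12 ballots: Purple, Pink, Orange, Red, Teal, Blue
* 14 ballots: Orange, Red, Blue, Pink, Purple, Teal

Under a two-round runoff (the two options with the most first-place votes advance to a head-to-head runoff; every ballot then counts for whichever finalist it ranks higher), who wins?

Pink

Round 1 first-place votes: Red 4, Pink 14, Orange 16, Blue 5, Purple 12, Teal 0. Orange and Pink advance.
Runoff: Orange is ranked above Pink on 16 ballots, Pink above Orange on 35.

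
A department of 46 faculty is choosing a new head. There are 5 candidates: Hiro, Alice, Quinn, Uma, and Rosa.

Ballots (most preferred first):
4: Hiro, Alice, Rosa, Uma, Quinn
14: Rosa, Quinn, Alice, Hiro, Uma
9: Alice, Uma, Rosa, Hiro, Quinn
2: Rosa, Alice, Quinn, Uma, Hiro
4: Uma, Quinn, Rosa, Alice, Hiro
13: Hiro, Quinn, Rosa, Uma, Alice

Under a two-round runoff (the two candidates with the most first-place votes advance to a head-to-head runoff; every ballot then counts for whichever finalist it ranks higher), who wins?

Rosa

Round 1 first-place votes: Hiro 17, Alice 9, Quinn 0, Uma 4, Rosa 16. Hiro and Rosa advance.
Runoff: Hiro is ranked above Rosa on 17 ballots, Rosa above Hiro on 29.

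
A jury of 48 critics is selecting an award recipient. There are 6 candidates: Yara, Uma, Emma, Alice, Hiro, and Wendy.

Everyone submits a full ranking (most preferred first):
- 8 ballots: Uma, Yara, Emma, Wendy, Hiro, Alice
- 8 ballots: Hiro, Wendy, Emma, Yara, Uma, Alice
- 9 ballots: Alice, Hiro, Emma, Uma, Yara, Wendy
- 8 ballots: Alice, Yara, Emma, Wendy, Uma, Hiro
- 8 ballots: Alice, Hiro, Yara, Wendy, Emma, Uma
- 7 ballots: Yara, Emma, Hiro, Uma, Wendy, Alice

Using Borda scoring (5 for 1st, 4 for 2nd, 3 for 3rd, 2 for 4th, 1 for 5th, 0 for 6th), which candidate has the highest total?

Yara

Yara: 8×4 + 8×2 + 9×1 + 8×4 + 8×3 + 7×5 = 148
Uma: 8×5 + 8×1 + 9×2 + 8×1 + 8×0 + 7×2 = 88
Emma: 8×3 + 8×3 + 9×3 + 8×3 + 8×1 + 7×4 = 135
Alice: 8×0 + 8×0 + 9×5 + 8×5 + 8×5 + 7×0 = 125
Hiro: 8×1 + 8×5 + 9×4 + 8×0 + 8×4 + 7×3 = 137
Wendy: 8×2 + 8×4 + 9×0 + 8×2 + 8×2 + 7×1 = 87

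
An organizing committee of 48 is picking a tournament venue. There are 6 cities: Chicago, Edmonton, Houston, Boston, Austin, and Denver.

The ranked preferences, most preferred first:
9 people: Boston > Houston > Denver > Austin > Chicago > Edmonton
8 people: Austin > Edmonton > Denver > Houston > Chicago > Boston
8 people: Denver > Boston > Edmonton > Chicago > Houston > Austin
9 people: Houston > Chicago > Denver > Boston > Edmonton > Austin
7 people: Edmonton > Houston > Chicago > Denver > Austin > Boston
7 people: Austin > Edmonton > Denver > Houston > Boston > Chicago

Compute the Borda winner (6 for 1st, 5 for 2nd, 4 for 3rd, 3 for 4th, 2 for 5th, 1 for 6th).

Denver

Chicago: 9×2 + 8×2 + 8×3 + 9×5 + 7×4 + 7×1 = 138
Edmonton: 9×1 + 8×5 + 8×4 + 9×2 + 7×6 + 7×5 = 176
Houston: 9×5 + 8×3 + 8×2 + 9×6 + 7×5 + 7×3 = 195
Boston: 9×6 + 8×1 + 8×5 + 9×3 + 7×1 + 7×2 = 150
Austin: 9×3 + 8×6 + 8×1 + 9×1 + 7×2 + 7×6 = 148
Denver: 9×4 + 8×4 + 8×6 + 9×4 + 7×3 + 7×4 = 201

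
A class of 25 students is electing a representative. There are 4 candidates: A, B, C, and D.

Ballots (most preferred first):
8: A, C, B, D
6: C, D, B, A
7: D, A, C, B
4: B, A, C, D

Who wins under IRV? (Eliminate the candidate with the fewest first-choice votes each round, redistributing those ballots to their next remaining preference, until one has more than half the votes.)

D

Round 1: A 8, B 4, C 6, D 7. B eliminated.
Round 2: A 12, C 6, D 7. C eliminated.
Round 3: A 12, D 13. D has a majority (≥13).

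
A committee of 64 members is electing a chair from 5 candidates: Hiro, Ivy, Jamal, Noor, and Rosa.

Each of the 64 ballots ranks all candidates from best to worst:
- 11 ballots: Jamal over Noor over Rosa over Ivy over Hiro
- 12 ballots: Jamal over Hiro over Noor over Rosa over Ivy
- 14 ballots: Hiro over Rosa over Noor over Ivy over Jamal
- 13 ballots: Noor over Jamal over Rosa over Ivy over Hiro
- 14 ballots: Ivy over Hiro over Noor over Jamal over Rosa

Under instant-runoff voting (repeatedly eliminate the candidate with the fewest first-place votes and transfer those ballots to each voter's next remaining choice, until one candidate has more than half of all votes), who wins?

Jamal

Round 1: Hiro 14, Ivy 14, Jamal 23, Noor 13, Rosa 0. Rosa eliminated.
Round 2: Hiro 14, Ivy 14, Jamal 23, Noor 13. Noor eliminated.
Round 3: Hiro 14, Ivy 14, Jamal 36. Jamal has a majority (≥33).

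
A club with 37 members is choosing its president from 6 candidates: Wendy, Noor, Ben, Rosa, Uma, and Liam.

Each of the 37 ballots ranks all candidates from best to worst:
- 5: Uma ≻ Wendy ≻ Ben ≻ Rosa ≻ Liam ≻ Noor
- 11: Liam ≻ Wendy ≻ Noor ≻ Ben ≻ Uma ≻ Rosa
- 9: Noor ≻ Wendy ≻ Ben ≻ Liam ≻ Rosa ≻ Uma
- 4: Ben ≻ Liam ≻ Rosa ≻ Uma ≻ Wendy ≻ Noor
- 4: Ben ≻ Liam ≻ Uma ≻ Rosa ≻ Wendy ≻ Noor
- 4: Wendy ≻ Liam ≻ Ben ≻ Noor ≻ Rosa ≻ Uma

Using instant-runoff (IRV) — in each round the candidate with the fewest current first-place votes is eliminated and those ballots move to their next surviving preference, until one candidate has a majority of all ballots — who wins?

Round 1: Wendy 4, Noor 9, Ben 8, Rosa 0, Uma 5, Liam 11. Rosa eliminated.
Round 2: Wendy 4, Noor 9, Ben 8, Uma 5, Liam 11. Wendy eliminated.
Round 3: Noor 9, Ben 8, Uma 5, Liam 15. Uma eliminated.
Round 4: Noor 9, Ben 13, Liam 15. Noor eliminated.
Round 5: Ben 22, Liam 15. Ben has a majority (≥19).

Ben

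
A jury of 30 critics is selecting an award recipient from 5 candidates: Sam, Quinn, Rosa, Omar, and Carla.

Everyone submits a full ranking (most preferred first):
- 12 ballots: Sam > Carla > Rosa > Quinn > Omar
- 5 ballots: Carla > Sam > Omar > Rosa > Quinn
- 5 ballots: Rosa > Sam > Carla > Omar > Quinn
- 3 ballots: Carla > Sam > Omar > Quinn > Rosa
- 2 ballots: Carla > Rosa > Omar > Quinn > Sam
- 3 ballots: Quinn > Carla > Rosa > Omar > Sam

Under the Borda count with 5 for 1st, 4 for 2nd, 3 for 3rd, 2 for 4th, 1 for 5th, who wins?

Sam: 12×5 + 5×4 + 5×4 + 3×4 + 2×1 + 3×1 = 117
Quinn: 12×2 + 5×1 + 5×1 + 3×2 + 2×2 + 3×5 = 59
Rosa: 12×3 + 5×2 + 5×5 + 3×1 + 2×4 + 3×3 = 91
Omar: 12×1 + 5×3 + 5×2 + 3×3 + 2×3 + 3×2 = 58
Carla: 12×4 + 5×5 + 5×3 + 3×5 + 2×5 + 3×4 = 125

Carla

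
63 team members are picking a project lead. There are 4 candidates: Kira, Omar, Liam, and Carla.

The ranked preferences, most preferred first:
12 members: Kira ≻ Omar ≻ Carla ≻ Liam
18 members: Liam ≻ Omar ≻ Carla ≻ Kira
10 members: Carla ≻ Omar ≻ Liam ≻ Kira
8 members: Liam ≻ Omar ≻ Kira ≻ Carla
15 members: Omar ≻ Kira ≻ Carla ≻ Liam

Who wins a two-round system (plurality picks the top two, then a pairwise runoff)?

Round 1 first-place votes: Kira 12, Omar 15, Liam 26, Carla 10. Liam and Omar advance.
Runoff: Liam is ranked above Omar on 26 ballots, Omar above Liam on 37.

Omar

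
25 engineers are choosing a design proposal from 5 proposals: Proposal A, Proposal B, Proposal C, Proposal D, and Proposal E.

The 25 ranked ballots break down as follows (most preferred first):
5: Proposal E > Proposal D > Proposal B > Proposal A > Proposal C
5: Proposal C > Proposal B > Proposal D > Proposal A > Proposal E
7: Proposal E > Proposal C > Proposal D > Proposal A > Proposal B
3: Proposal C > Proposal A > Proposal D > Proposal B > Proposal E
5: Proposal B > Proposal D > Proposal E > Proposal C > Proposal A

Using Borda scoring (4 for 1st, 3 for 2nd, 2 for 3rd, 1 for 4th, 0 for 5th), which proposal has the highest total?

Proposal A: 5×1 + 5×1 + 7×1 + 3×3 + 5×0 = 26
Proposal B: 5×2 + 5×3 + 7×0 + 3×1 + 5×4 = 48
Proposal C: 5×0 + 5×4 + 7×3 + 3×4 + 5×1 = 58
Proposal D: 5×3 + 5×2 + 7×2 + 3×2 + 5×3 = 60
Proposal E: 5×4 + 5×0 + 7×4 + 3×0 + 5×2 = 58

Proposal D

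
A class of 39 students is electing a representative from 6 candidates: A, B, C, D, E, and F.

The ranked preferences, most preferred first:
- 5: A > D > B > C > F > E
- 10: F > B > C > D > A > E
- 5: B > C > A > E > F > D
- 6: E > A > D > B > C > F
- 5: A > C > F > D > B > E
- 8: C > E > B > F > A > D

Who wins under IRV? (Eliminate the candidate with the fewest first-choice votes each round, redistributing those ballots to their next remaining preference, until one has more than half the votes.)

C

Round 1: A 10, B 5, C 8, D 0, E 6, F 10. D eliminated.
Round 2: A 10, B 5, C 8, E 6, F 10. B eliminated.
Round 3: A 10, C 13, E 6, F 10. E eliminated.
Round 4: A 16, C 13, F 10. F eliminated.
Round 5: A 16, C 23. C has a majority (≥20).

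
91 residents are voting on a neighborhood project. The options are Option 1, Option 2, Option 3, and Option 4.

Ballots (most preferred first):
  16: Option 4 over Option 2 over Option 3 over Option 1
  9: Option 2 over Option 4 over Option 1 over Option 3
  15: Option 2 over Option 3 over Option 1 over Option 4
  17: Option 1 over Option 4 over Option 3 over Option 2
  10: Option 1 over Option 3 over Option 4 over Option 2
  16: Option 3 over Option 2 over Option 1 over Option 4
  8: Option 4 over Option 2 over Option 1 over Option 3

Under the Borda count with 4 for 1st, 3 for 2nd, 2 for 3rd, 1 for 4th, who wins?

Option 1: 16×1 + 9×2 + 15×2 + 17×4 + 10×4 + 16×2 + 8×2 = 220
Option 2: 16×3 + 9×4 + 15×4 + 17×1 + 10×1 + 16×3 + 8×3 = 243
Option 3: 16×2 + 9×1 + 15×3 + 17×2 + 10×3 + 16×4 + 8×1 = 222
Option 4: 16×4 + 9×3 + 15×1 + 17×3 + 10×2 + 16×1 + 8×4 = 225

Option 2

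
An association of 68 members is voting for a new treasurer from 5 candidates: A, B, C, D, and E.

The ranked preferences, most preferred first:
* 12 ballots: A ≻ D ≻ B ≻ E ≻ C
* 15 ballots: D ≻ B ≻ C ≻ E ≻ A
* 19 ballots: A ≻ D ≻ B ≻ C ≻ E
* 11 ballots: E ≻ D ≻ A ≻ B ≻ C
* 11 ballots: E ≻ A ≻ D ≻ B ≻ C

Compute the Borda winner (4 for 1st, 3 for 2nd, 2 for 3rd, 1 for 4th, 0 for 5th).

D

A: 12×4 + 15×0 + 19×4 + 11×2 + 11×3 = 179
B: 12×2 + 15×3 + 19×2 + 11×1 + 11×1 = 129
C: 12×0 + 15×2 + 19×1 + 11×0 + 11×0 = 49
D: 12×3 + 15×4 + 19×3 + 11×3 + 11×2 = 208
E: 12×1 + 15×1 + 19×0 + 11×4 + 11×4 = 115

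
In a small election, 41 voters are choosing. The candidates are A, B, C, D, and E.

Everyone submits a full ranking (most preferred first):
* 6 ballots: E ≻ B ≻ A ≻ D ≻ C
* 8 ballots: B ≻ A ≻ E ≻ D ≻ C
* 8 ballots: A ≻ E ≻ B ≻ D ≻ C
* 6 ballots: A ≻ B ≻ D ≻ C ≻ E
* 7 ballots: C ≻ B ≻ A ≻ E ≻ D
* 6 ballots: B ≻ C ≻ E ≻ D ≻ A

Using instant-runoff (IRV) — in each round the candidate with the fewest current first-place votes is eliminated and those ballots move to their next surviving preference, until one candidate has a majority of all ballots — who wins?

B

Round 1: A 14, B 14, C 7, D 0, E 6. D eliminated.
Round 2: A 14, B 14, C 7, E 6. E eliminated.
Round 3: A 14, B 20, C 7. C eliminated.
Round 4: A 14, B 27. B has a majority (≥21).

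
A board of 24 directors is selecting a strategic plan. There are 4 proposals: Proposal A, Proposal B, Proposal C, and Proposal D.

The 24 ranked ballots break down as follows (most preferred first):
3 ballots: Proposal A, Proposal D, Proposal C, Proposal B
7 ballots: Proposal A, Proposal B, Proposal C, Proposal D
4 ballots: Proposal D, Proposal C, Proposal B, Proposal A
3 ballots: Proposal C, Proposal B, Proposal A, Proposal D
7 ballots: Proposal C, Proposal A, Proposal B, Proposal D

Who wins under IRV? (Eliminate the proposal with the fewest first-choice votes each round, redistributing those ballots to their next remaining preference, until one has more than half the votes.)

Round 1: Proposal A 10, Proposal B 0, Proposal C 10, Proposal D 4. Proposal B eliminated.
Round 2: Proposal A 10, Proposal C 10, Proposal D 4. Proposal D eliminated.
Round 3: Proposal A 10, Proposal C 14. Proposal C has a majority (≥13).

Proposal C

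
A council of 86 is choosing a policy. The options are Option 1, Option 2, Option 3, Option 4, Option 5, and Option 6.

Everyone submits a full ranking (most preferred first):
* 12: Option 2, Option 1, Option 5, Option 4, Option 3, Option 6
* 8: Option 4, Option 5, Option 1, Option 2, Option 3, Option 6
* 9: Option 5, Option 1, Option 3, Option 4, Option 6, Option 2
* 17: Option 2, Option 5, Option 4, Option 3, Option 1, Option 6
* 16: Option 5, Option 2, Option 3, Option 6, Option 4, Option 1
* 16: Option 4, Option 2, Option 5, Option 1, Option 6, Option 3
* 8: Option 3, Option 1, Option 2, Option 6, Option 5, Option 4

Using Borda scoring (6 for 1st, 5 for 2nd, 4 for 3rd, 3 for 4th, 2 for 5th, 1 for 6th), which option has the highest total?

Option 1: 12×5 + 8×4 + 9×5 + 17×2 + 16×1 + 16×3 + 8×5 = 275
Option 2: 12×6 + 8×3 + 9×1 + 17×6 + 16×5 + 16×5 + 8×4 = 399
Option 3: 12×2 + 8×2 + 9×4 + 17×3 + 16×4 + 16×1 + 8×6 = 255
Option 4: 12×3 + 8×6 + 9×3 + 17×4 + 16×2 + 16×6 + 8×1 = 315
Option 5: 12×4 + 8×5 + 9×6 + 17×5 + 16×6 + 16×4 + 8×2 = 403
Option 6: 12×1 + 8×1 + 9×2 + 17×1 + 16×3 + 16×2 + 8×3 = 159

Option 5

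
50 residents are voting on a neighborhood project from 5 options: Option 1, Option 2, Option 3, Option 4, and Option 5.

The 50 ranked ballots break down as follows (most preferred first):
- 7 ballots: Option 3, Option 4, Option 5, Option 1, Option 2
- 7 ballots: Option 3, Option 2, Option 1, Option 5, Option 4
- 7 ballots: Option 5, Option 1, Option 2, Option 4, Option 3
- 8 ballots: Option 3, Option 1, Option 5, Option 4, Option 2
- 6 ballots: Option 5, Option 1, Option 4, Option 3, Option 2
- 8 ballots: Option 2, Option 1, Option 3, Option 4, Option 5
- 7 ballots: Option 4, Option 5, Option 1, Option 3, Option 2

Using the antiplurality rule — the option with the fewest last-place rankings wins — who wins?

Last-place votes: Option 1 0, Option 2 28, Option 3 7, Option 4 7, Option 5 8.

Option 1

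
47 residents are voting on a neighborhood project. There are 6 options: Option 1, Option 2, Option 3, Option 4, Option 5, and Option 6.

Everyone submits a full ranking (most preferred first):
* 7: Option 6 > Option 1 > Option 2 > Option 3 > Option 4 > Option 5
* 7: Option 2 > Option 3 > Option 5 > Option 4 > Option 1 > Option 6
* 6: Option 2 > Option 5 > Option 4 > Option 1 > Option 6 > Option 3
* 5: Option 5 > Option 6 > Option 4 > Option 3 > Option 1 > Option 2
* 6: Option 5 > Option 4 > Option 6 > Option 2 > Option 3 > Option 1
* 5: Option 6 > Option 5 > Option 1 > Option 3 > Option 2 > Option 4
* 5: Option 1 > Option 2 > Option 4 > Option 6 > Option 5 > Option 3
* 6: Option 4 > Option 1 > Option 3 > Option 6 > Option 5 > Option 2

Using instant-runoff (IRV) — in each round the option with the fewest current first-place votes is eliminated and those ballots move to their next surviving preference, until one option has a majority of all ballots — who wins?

Round 1: Option 1 5, Option 2 13, Option 3 0, Option 4 6, Option 5 11, Option 6 12. Option 3 eliminated.
Round 2: Option 1 5, Option 2 13, Option 4 6, Option 5 11, Option 6 12. Option 1 eliminated.
Round 3: Option 2 18, Option 4 6, Option 5 11, Option 6 12. Option 4 eliminated.
Round 4: Option 2 18, Option 5 11, Option 6 18. Option 5 eliminated.
Round 5: Option 2 18, Option 6 29. Option 6 has a majority (≥24).

Option 6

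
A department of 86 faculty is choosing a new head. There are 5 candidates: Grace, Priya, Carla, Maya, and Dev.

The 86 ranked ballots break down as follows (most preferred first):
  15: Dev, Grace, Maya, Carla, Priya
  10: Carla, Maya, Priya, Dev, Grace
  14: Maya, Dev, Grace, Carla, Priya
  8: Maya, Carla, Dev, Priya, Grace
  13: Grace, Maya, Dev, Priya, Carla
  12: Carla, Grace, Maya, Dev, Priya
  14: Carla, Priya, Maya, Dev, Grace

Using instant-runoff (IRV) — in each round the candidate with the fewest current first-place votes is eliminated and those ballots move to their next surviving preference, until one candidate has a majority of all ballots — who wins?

Maya

Round 1: Grace 13, Priya 0, Carla 36, Maya 22, Dev 15. Priya eliminated.
Round 2: Grace 13, Carla 36, Maya 22, Dev 15. Grace eliminated.
Round 3: Carla 36, Maya 35, Dev 15. Dev eliminated.
Round 4: Carla 36, Maya 50. Maya has a majority (≥44).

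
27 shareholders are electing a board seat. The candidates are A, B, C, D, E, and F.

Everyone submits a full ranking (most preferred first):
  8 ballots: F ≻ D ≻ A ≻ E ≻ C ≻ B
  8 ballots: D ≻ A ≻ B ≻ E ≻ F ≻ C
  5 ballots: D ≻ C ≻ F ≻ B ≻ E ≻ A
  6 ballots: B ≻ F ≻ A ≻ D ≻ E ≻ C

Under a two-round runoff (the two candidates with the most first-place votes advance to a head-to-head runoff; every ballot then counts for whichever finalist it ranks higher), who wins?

F

Round 1 first-place votes: A 0, B 6, C 0, D 13, E 0, F 8. D and F advance.
Runoff: D is ranked above F on 13 ballots, F above D on 14.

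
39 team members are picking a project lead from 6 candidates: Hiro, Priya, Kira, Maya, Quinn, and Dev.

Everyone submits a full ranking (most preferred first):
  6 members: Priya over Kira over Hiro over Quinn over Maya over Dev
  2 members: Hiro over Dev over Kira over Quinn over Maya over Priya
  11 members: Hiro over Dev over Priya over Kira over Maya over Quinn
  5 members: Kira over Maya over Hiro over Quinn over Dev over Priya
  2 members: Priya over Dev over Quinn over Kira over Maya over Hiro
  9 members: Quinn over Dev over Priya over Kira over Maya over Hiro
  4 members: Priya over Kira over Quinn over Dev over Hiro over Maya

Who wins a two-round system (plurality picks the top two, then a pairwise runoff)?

Priya

Round 1 first-place votes: Hiro 13, Priya 12, Kira 5, Maya 0, Quinn 9, Dev 0. Hiro and Priya advance.
Runoff: Hiro is ranked above Priya on 18 ballots, Priya above Hiro on 21.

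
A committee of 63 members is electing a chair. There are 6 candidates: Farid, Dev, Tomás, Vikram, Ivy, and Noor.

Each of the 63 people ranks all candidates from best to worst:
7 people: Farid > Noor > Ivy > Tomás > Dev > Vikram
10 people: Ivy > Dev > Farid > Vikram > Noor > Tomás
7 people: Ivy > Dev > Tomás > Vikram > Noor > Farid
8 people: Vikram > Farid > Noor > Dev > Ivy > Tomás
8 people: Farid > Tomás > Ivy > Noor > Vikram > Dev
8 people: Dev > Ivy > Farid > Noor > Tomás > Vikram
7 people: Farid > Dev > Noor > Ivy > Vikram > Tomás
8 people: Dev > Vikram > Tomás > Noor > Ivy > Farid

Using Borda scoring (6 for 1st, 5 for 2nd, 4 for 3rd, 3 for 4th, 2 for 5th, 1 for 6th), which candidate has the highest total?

Dev

Farid: 7×6 + 10×4 + 7×1 + 8×5 + 8×6 + 8×4 + 7×6 + 8×1 = 259
Dev: 7×2 + 10×5 + 7×5 + 8×3 + 8×1 + 8×6 + 7×5 + 8×6 = 262
Tomás: 7×3 + 10×1 + 7×4 + 8×1 + 8×5 + 8×2 + 7×1 + 8×4 = 162
Vikram: 7×1 + 10×3 + 7×3 + 8×6 + 8×2 + 8×1 + 7×2 + 8×5 = 184
Ivy: 7×4 + 10×6 + 7×6 + 8×2 + 8×4 + 8×5 + 7×3 + 8×2 = 255
Noor: 7×5 + 10×2 + 7×2 + 8×4 + 8×3 + 8×3 + 7×4 + 8×3 = 201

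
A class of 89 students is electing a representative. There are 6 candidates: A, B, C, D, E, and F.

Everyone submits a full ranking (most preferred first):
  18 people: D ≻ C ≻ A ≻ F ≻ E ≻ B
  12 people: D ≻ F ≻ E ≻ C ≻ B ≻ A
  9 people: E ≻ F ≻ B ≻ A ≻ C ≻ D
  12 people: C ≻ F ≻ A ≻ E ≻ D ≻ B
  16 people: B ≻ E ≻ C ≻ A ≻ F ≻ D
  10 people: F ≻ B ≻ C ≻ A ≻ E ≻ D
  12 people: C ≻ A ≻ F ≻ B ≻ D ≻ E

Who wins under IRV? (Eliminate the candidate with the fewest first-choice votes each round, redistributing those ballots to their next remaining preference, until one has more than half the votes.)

Round 1: A 0, B 16, C 24, D 30, E 9, F 10. A eliminated.
Round 2: B 16, C 24, D 30, E 9, F 10. E eliminated.
Round 3: B 16, C 24, D 30, F 19. B eliminated.
Round 4: C 40, D 30, F 19. F eliminated.
Round 5: C 59, D 30. C has a majority (≥45).

C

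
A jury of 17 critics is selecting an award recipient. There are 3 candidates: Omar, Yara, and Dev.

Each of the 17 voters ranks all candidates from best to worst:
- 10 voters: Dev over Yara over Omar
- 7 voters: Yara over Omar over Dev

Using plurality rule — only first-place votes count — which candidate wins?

Dev

First-place votes: Omar 0, Yara 7, Dev 10.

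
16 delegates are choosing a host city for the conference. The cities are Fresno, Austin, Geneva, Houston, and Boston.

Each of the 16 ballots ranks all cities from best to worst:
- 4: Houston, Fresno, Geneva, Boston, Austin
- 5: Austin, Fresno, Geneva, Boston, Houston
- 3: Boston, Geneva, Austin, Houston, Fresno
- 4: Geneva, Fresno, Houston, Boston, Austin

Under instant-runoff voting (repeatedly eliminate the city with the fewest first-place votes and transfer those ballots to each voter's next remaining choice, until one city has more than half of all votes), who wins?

Round 1: Fresno 0, Austin 5, Geneva 4, Houston 4, Boston 3. Fresno eliminated.
Round 2: Austin 5, Geneva 4, Houston 4, Boston 3. Boston eliminated.
Round 3: Austin 5, Geneva 7, Houston 4. Houston eliminated.
Round 4: Austin 5, Geneva 11. Geneva has a majority (≥9).

Geneva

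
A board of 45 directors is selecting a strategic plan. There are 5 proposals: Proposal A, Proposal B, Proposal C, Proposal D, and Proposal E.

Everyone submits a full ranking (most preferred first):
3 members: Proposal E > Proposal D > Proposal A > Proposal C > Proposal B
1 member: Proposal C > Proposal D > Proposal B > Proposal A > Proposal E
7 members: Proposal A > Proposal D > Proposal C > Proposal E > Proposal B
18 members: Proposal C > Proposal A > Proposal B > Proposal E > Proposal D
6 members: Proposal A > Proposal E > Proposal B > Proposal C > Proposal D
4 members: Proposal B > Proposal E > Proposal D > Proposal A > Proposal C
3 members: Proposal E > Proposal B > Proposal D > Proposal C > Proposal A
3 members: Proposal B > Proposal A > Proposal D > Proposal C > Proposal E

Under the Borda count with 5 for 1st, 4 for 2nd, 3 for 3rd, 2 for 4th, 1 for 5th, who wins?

Proposal A: 3×3 + 1×2 + 7×5 + 18×4 + 6×5 + 4×2 + 3×1 + 3×4 = 171
Proposal B: 3×1 + 1×3 + 7×1 + 18×3 + 6×3 + 4×5 + 3×4 + 3×5 = 132
Proposal C: 3×2 + 1×5 + 7×3 + 18×5 + 6×2 + 4×1 + 3×2 + 3×2 = 150
Proposal D: 3×4 + 1×4 + 7×4 + 18×1 + 6×1 + 4×3 + 3×3 + 3×3 = 98
Proposal E: 3×5 + 1×1 + 7×2 + 18×2 + 6×4 + 4×4 + 3×5 + 3×1 = 124

Proposal A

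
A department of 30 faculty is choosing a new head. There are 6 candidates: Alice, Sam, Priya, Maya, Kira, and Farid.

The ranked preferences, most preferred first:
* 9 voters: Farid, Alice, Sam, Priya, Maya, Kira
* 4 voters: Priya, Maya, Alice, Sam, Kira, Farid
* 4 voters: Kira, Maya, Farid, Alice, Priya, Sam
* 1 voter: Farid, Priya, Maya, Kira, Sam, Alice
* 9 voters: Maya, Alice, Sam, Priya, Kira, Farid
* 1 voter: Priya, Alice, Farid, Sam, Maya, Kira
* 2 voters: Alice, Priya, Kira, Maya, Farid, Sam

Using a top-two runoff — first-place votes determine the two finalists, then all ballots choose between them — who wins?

Round 1 first-place votes: Alice 2, Sam 0, Priya 5, Maya 9, Kira 4, Farid 10. Farid and Maya advance.
Runoff: Farid is ranked above Maya on 11 ballots, Maya above Farid on 19.

Maya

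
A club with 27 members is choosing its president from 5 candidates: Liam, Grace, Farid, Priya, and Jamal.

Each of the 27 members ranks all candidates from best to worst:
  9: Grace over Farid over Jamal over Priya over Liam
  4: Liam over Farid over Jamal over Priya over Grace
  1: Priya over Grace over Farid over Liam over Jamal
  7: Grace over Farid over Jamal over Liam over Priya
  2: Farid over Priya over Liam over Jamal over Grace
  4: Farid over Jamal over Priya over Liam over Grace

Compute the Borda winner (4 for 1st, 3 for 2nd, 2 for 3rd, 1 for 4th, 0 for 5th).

Liam: 9×0 + 4×4 + 1×1 + 7×1 + 2×2 + 4×1 = 32
Grace: 9×4 + 4×0 + 1×3 + 7×4 + 2×0 + 4×0 = 67
Farid: 9×3 + 4×3 + 1×2 + 7×3 + 2×4 + 4×4 = 86
Priya: 9×1 + 4×1 + 1×4 + 7×0 + 2×3 + 4×2 = 31
Jamal: 9×2 + 4×2 + 1×0 + 7×2 + 2×1 + 4×3 = 54

Farid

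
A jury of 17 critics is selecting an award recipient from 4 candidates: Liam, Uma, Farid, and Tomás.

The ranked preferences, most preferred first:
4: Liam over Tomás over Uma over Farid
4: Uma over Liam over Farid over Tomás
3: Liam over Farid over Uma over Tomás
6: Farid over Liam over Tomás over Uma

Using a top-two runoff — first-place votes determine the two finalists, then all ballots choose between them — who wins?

Round 1 first-place votes: Liam 7, Uma 4, Farid 6, Tomás 0. Liam and Farid advance.
Runoff: Liam is ranked above Farid on 11 ballots, Farid above Liam on 6.

Liam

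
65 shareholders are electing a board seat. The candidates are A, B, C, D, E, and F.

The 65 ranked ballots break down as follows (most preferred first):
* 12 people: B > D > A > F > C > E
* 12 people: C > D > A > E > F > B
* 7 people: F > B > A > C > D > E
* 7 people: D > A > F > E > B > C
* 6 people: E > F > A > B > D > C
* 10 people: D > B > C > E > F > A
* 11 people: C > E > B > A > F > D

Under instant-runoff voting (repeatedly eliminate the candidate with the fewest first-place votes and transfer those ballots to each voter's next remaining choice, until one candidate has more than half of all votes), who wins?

Round 1: A 0, B 12, C 23, D 17, E 6, F 7. A eliminated.
Round 2: B 12, C 23, D 17, E 6, F 7. E eliminated.
Round 3: B 12, C 23, D 17, F 13. B eliminated.
Round 4: C 23, D 29, F 13. F eliminated.
Round 5: C 30, D 35. D has a majority (≥33).

D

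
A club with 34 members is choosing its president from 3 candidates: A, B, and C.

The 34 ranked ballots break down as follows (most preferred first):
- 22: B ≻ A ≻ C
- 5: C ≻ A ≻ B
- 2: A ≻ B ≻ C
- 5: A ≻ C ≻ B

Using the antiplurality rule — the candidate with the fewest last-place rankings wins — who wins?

Last-place votes: A 0, B 10, C 24.

A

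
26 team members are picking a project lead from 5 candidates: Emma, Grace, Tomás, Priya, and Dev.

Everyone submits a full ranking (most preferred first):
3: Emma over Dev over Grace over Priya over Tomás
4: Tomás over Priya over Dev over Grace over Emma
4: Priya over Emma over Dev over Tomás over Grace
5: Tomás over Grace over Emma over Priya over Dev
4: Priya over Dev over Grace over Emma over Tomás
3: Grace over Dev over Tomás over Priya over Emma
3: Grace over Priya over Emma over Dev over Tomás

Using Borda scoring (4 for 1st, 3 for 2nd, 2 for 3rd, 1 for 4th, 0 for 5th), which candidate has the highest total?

Emma: 3×4 + 4×0 + 4×3 + 5×2 + 4×1 + 3×0 + 3×2 = 44
Grace: 3×2 + 4×1 + 4×0 + 5×3 + 4×2 + 3×4 + 3×4 = 57
Tomás: 3×0 + 4×4 + 4×1 + 5×4 + 4×0 + 3×2 + 3×0 = 46
Priya: 3×1 + 4×3 + 4×4 + 5×1 + 4×4 + 3×1 + 3×3 = 64
Dev: 3×3 + 4×2 + 4×2 + 5×0 + 4×3 + 3×3 + 3×1 = 49

Priya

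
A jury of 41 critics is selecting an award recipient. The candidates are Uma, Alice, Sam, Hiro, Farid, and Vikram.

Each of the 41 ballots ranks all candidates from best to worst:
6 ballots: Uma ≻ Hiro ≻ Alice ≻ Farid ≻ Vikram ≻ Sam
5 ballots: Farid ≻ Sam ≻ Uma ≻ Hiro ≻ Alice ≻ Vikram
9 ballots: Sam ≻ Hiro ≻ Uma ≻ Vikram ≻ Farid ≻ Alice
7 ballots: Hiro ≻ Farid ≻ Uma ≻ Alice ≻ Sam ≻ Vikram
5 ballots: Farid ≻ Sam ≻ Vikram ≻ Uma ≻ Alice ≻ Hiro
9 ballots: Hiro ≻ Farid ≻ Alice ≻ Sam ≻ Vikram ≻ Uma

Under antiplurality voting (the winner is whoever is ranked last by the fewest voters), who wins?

Farid

Last-place votes: Uma 9, Alice 9, Sam 6, Hiro 5, Farid 0, Vikram 12.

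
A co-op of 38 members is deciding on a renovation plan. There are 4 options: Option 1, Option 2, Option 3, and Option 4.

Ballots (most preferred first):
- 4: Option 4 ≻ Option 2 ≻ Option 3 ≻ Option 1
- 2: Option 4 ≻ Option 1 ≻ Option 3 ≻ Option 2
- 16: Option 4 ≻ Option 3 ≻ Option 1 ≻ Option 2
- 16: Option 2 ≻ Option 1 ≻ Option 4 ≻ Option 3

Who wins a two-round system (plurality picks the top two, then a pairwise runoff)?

Option 4

Round 1 first-place votes: Option 1 0, Option 2 16, Option 3 0, Option 4 22. Option 4 and Option 2 advance.
Runoff: Option 4 is ranked above Option 2 on 22 ballots, Option 2 above Option 4 on 16.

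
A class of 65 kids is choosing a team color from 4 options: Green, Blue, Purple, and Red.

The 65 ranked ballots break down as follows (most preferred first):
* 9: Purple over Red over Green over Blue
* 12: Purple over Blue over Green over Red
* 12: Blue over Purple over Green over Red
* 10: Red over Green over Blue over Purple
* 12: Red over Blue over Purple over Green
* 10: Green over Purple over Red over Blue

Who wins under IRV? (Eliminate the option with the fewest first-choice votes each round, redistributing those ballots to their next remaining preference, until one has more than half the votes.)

Round 1: Green 10, Blue 12, Purple 21, Red 22. Green eliminated.
Round 2: Blue 12, Purple 31, Red 22. Blue eliminated.
Round 3: Purple 43, Red 22. Purple has a majority (≥33).

Purple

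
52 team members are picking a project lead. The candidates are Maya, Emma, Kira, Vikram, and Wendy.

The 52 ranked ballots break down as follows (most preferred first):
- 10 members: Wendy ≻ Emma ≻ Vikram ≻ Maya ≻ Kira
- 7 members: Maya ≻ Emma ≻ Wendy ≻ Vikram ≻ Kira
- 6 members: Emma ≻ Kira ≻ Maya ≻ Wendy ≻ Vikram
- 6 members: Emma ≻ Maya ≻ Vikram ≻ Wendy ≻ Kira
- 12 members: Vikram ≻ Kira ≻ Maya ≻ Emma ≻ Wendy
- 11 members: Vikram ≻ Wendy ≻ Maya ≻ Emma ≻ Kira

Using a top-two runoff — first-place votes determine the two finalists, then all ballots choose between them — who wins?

Emma

Round 1 first-place votes: Maya 7, Emma 12, Kira 0, Vikram 23, Wendy 10. Vikram and Emma advance.
Runoff: Vikram is ranked above Emma on 23 ballots, Emma above Vikram on 29.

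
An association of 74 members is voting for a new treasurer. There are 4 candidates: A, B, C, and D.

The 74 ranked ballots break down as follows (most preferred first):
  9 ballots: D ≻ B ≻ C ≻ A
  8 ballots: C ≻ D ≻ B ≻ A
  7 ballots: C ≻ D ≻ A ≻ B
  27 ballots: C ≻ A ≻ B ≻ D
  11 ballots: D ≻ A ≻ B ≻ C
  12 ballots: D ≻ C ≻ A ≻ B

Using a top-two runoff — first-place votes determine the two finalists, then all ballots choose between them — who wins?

Round 1 first-place votes: A 0, B 0, C 42, D 32. C and D advance.
Runoff: C is ranked above D on 42 ballots, D above C on 32.

C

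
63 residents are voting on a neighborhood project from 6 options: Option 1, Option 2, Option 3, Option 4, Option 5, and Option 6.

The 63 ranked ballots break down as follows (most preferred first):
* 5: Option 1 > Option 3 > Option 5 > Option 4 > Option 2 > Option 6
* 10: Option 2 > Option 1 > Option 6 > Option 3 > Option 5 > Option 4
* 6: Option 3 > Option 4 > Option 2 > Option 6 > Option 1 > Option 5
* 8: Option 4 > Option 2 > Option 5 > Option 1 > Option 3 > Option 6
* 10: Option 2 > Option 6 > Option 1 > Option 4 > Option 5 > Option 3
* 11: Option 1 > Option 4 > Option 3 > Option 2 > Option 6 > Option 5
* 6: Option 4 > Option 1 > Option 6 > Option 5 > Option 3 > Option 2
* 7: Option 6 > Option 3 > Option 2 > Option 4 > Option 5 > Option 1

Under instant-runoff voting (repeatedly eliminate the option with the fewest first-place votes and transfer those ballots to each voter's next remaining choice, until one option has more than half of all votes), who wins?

Round 1: Option 1 16, Option 2 20, Option 3 6, Option 4 14, Option 5 0, Option 6 7. Option 5 eliminated.
Round 2: Option 1 16, Option 2 20, Option 3 6, Option 4 14, Option 6 7. Option 3 eliminated.
Round 3: Option 1 16, Option 2 20, Option 4 20, Option 6 7. Option 6 eliminated.
Round 4: Option 1 16, Option 2 27, Option 4 20. Option 1 eliminated.
Round 5: Option 2 27, Option 4 36. Option 4 has a majority (≥32).

Option 4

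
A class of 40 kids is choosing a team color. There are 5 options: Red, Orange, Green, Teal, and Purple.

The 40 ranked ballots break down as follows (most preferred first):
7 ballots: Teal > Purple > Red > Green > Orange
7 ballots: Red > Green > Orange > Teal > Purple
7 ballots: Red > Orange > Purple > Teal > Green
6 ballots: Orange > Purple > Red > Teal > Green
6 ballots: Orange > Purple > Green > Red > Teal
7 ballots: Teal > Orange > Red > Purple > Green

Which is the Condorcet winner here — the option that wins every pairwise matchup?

Red vs Orange: 21–19
Red vs Green: 34–6
Red vs Teal: 26–14
Red vs Purple: 21–19
Red beats every other option.

Red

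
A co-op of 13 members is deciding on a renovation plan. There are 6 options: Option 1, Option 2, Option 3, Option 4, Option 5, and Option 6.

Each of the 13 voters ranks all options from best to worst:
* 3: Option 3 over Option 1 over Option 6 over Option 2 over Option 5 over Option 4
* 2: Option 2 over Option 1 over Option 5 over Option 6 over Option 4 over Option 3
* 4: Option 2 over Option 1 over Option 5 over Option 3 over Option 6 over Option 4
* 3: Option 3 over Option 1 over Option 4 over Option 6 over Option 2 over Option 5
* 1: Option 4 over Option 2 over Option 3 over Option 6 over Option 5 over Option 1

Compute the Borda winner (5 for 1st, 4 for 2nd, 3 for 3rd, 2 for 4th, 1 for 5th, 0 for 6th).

Option 1

Option 1: 3×4 + 2×4 + 4×4 + 3×4 + 1×0 = 48
Option 2: 3×2 + 2×5 + 4×5 + 3×1 + 1×4 = 43
Option 3: 3×5 + 2×0 + 4×2 + 3×5 + 1×3 = 41
Option 4: 3×0 + 2×1 + 4×0 + 3×3 + 1×5 = 16
Option 5: 3×1 + 2×3 + 4×3 + 3×0 + 1×1 = 22
Option 6: 3×3 + 2×2 + 4×1 + 3×2 + 1×2 = 25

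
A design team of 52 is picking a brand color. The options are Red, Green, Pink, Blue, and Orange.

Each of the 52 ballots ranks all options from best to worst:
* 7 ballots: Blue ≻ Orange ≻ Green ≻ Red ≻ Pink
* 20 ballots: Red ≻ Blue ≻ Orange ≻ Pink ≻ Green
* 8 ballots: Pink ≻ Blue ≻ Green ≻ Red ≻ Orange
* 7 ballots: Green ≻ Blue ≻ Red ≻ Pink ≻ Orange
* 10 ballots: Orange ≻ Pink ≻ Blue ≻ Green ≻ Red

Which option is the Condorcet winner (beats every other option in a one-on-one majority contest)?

Blue

Blue vs Red: 32–20
Blue vs Green: 45–7
Blue vs Pink: 34–18
Blue vs Orange: 42–10
Blue beats every other option.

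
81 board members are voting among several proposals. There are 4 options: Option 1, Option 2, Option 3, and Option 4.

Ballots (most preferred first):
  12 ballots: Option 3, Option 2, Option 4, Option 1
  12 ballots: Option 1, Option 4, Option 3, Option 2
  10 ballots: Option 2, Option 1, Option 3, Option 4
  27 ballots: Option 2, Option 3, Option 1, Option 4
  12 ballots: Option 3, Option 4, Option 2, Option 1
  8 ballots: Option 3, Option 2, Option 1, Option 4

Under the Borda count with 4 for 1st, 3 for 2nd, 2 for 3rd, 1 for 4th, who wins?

Option 3

Option 1: 12×1 + 12×4 + 10×3 + 27×2 + 12×1 + 8×2 = 172
Option 2: 12×3 + 12×1 + 10×4 + 27×4 + 12×2 + 8×3 = 244
Option 3: 12×4 + 12×2 + 10×2 + 27×3 + 12×4 + 8×4 = 253
Option 4: 12×2 + 12×3 + 10×1 + 27×1 + 12×3 + 8×1 = 141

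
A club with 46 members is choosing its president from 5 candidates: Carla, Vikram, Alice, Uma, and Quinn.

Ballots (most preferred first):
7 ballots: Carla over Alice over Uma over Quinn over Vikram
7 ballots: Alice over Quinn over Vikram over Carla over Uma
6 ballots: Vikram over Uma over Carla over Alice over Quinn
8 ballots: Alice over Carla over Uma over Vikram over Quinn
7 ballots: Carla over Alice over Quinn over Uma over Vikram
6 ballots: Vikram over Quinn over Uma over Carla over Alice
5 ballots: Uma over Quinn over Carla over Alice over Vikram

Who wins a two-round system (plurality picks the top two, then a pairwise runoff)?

Round 1 first-place votes: Carla 14, Vikram 12, Alice 15, Uma 5, Quinn 0. Alice and Carla advance.
Runoff: Alice is ranked above Carla on 15 ballots, Carla above Alice on 31.

Carla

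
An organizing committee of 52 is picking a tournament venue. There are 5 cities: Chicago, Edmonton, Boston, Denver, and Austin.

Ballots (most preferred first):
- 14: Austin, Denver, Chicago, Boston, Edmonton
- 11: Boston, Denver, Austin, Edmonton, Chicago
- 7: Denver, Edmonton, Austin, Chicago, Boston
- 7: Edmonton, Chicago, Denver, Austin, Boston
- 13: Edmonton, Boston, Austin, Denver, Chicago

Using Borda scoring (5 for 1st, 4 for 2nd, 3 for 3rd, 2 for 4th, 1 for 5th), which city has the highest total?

Chicago: 14×3 + 11×1 + 7×2 + 7×4 + 13×1 = 108
Edmonton: 14×1 + 11×2 + 7×4 + 7×5 + 13×5 = 164
Boston: 14×2 + 11×5 + 7×1 + 7×1 + 13×4 = 149
Denver: 14×4 + 11×4 + 7×5 + 7×3 + 13×2 = 182
Austin: 14×5 + 11×3 + 7×3 + 7×2 + 13×3 = 177

Denver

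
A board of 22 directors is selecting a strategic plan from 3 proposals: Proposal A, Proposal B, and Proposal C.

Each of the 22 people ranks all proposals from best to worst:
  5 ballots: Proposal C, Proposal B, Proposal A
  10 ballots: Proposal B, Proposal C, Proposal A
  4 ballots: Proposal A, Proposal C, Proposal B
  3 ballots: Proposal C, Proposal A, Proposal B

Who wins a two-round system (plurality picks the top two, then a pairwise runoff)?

Proposal C

Round 1 first-place votes: Proposal A 4, Proposal B 10, Proposal C 8. Proposal B and Proposal C advance.
Runoff: Proposal B is ranked above Proposal C on 10 ballots, Proposal C above Proposal B on 12.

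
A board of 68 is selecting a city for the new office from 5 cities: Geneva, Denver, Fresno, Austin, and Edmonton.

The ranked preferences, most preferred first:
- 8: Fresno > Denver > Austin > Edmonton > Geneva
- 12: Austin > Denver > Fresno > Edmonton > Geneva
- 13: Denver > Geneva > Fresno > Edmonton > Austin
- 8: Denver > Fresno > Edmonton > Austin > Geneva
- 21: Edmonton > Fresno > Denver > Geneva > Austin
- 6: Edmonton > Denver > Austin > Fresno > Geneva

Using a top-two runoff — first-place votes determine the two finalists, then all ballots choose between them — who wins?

Round 1 first-place votes: Geneva 0, Denver 21, Fresno 8, Austin 12, Edmonton 27. Edmonton and Denver advance.
Runoff: Edmonton is ranked above Denver on 27 ballots, Denver above Edmonton on 41.

Denver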